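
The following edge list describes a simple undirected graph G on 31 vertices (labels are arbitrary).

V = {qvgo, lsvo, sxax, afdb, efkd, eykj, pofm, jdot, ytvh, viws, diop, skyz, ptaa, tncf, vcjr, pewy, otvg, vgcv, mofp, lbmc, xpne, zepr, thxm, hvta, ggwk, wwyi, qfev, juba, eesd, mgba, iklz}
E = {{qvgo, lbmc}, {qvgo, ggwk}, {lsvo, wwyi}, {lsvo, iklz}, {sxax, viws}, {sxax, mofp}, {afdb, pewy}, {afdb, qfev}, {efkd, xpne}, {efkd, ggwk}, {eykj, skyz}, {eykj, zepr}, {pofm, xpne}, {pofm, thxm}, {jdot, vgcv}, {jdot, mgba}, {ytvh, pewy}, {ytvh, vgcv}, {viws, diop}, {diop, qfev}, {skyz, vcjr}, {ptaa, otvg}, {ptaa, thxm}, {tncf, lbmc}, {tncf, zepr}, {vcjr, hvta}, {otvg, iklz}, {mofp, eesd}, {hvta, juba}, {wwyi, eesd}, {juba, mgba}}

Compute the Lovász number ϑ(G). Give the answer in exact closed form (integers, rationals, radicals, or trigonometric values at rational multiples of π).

31*cos(pi/31)/(cos(pi/31) + 1)

Vertex iklz has 2 neighbors: lsvo, otvg.
Vertex jdot has 2 neighbors: vgcv, mgba.
deg(vgcv) = 2; N(vgcv) = {jdot, ytvh}.
deg(thxm) = 2; N(thxm) = {pofm, ptaa}.
Regular of degree 2 on 31 vertices: connected 2-regular on 31 ⇒ C_{31}.
The 16 distinct eigenvalues: [2.0, 1.95906, 1.837916, 1.641527, 1.377934, 1.057928, 0.694611, 0.302856, -0.101298, -0.501305, -0.880788, -1.224212, -1.517516, -1.748693, -1.908279, -1.989739].
Lovász (edge-transitive): ϑ = −31·(-2*cos(pi/31))/((2)−(-2*cos(pi/31))) = 31*cos(pi/31)/(cos(pi/31) + 1).
≈ 15.4601 (to 4 d.p.).
15 ≤ 31*cos(pi/31)/(cos(pi/31) + 1) ≤ 16: both strict.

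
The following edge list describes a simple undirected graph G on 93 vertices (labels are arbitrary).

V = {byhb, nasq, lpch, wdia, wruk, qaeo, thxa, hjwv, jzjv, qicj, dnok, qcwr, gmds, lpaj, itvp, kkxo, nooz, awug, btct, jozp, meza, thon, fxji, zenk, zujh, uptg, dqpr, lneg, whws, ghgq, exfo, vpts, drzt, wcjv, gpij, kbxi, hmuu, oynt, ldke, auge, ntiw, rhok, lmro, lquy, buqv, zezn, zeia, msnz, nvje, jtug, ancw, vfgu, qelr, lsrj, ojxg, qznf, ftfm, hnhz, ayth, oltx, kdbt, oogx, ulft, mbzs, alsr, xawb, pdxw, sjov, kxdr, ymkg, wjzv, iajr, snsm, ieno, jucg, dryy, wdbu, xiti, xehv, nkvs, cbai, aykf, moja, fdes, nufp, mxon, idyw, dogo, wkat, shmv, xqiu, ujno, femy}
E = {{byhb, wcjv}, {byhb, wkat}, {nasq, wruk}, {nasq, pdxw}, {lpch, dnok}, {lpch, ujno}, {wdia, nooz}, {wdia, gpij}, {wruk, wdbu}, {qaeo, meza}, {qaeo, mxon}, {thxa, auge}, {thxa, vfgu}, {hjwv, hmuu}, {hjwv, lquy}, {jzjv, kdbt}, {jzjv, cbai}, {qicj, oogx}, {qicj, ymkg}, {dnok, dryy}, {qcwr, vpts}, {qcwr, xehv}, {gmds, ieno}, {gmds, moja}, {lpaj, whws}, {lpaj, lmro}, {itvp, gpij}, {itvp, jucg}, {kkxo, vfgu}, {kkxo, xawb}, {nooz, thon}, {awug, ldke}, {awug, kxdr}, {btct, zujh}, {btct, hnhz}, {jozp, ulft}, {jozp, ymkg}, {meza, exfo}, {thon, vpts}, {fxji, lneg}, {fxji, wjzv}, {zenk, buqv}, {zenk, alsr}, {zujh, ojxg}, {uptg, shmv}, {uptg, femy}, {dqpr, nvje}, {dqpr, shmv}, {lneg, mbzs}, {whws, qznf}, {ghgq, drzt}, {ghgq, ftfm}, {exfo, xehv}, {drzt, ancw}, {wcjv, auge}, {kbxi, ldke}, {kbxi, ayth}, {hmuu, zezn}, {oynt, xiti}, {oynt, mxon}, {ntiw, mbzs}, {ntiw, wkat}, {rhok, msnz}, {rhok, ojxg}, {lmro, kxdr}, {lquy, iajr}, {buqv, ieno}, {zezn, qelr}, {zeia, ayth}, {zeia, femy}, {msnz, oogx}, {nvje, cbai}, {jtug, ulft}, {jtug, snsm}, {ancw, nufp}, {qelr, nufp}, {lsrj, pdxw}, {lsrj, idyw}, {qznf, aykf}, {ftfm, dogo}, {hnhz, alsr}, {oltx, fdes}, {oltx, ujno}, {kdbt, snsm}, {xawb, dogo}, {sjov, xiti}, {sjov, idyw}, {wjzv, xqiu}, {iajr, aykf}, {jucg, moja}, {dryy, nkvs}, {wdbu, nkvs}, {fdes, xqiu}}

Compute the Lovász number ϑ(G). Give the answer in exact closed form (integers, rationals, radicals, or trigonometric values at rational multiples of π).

93*cos(pi/93)/(cos(pi/93) + 1)

Vertex lsrj has 2 neighbors: pdxw, idyw.
deg(cbai) = 2; N(cbai) = {jzjv, nvje}.
N(shmv) = {uptg, dqpr}, |N(shmv)| = 2.
N(auge) = {thxa, wcjv}, |N(auge)| = 2.
Every vertex has degree 2 (N=93); connected 2-regular on 93 ⇒ C_{93}.
spec(A) ≈ [2.0, 1.995437, 1.98177, 1.95906, 1.927411, 1.886968, 1.837916, 1.780477, 1.714914, 1.641527, 1.56065, 1.472651, 1.377934, 1.276929, 1.170098, 1.057928, 0.940931, 0.819641, 0.694611, 0.566411, 0.435627, 0.302856, 0.168702, 0.033779, -0.101298, -0.235913, -0.369452, -0.501305, -0.630871, -0.757558, -0.880788, -1.0, -1.114649, -1.224212, -1.328189, -1.426106, -1.517516, -1.602002, -1.679179, -1.748693, -1.810229, -1.863505, -1.908279, -1.944345, -1.97154, -1.989739, -1.998859] (distinct, 6 d.p.).
Lovász: ϑ = −93(-2*cos(pi/93))/(2+-(-1)*2*cos(pi/93)) = 93*cos(pi/93)/(cos(pi/93) + 1).
Numerically 46.48673.
α=46, χ(Ḡ)=47; ϑ=93*cos(pi/93)/(cos(pi/93) + 1) lies between (both strict).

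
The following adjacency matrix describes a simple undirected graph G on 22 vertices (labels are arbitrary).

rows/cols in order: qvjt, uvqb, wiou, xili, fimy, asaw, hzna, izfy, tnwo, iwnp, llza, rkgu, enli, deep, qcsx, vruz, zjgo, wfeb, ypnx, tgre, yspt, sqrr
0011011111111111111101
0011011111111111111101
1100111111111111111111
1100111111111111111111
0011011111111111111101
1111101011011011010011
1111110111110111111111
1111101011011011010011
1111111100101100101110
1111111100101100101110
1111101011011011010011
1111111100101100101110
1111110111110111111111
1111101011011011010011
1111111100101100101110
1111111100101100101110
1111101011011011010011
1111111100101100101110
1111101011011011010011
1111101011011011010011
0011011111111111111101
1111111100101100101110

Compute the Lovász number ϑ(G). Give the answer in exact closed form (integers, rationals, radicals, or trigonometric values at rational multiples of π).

7

N(izfy) = {qvjt, uvqb, wiou, xili, fimy, hzna, tnwo, iwnp, rkgu, enli, qcsx, vruz, wfeb, yspt, sqrr}, |N(izfy)| = 15.
N(enli) = {qvjt, uvqb, wiou, xili, fimy, asaw, izfy, tnwo, iwnp, llza, rkgu, deep, qcsx, vruz, zjgo, wfeb, ypnx, tgre, yspt, sqrr}, |N(enli)| = 20.
Vertex tgre has 15 neighbors: qvjt, uvqb, wiou, xili, fimy, hzna, tnwo, iwnp, rkgu, enli, qcsx, vruz, wfeb, yspt, sqrr.
deg(asaw) = 15; N(asaw) = {qvjt, uvqb, wiou, xili, fimy, hzna, tnwo, iwnp, rkgu, enli, qcsx, vruz, wfeb, yspt, sqrr}.
Complete multipartite on [7, 7, 4, 2, 2]: sandwich collapses at ϑ=7.
≈ 7.0000000 (to 7 d.p.).
Lovász sandwich 7 ≤ 7 ≤ 7: collapsed.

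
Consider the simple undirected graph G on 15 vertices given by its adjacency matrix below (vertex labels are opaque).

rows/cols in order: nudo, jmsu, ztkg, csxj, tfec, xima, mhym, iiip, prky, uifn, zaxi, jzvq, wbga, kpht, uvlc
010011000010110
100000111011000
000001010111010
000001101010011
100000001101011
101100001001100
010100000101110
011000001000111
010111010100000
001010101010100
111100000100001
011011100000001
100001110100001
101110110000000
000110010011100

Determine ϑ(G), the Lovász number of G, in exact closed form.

N(tfec) = {nudo, prky, uifn, jzvq, kpht, uvlc}, |N(tfec)| = 6.
deg(xima) = 6; N(xima) = {nudo, ztkg, csxj, prky, jzvq, wbga}.
N(csxj) = {xima, mhym, prky, zaxi, kpht, uvlc}, |N(csxj)| = 6.
deg(uifn) = 6; N(uifn) = {ztkg, tfec, mhym, prky, zaxi, wbga}.
Every vertex has degree 6 (N=15); Kneser K(6,2) on C(6,2)=15 vertices.
Distinct eigenvalues (to 5 d.p.): [6.0, 1.0, -3.0].
ϑ = −N·λ_min/(λ_max−λ_min) = −15·(-3)/(6−(-3)) = 5.
≈ 5.000000 (to 6 d.p.).

5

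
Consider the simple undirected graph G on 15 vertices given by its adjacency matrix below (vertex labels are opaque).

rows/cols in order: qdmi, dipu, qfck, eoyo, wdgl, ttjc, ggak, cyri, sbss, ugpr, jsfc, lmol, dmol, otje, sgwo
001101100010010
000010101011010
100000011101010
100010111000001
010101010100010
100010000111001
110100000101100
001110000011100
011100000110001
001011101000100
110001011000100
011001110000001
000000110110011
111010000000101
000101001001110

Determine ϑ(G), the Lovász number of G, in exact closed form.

5

Vertex ggak has 6 neighbors: qdmi, dipu, eoyo, ugpr, lmol, dmol.
Vertex otje has 6 neighbors: qdmi, dipu, qfck, wdgl, dmol, sgwo.
Vertex qfck has 6 neighbors: qdmi, cyri, sbss, ugpr, lmol, otje.
deg(sbss) = 6; N(sbss) = {dipu, qfck, eoyo, ugpr, jsfc, sgwo}.
6-regular, N=15; Kneser K(6,2) on C(6,2)=15 vertices.
The 3 distinct eigenvalues: [6.0, 1.0, -3.0].
Lovász: ϑ = −15(-3)/(6+-1*(-3)) = 5.
Numerically 5.000000.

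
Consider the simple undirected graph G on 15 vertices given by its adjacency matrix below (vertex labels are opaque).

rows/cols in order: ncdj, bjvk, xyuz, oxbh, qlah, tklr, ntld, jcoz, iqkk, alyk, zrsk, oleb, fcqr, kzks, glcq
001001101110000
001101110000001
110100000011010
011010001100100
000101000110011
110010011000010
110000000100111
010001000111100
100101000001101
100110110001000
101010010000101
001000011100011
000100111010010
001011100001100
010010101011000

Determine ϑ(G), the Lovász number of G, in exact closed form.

5

Vertex xyuz has 6 neighbors: ncdj, bjvk, oxbh, zrsk, oleb, kzks.
deg(glcq) = 6; N(glcq) = {bjvk, qlah, ntld, iqkk, zrsk, oleb}.
Vertex iqkk has 6 neighbors: ncdj, oxbh, tklr, oleb, fcqr, glcq.
N(alyk) = {ncdj, oxbh, qlah, ntld, jcoz, oleb}, |N(alyk)| = 6.
Every vertex has degree 6 (N=15); Kneser K(6,2) on C(6,2)=15 vertices.
Distinct eigenvalues (to 5 d.p.): [6.0, 1.0, -3.0].
λ_max=6, λ_min=-3; ϑ = −15·λ_min/(λ_max−λ_min) = 5.
ϑ(G) ≈ 5.0000.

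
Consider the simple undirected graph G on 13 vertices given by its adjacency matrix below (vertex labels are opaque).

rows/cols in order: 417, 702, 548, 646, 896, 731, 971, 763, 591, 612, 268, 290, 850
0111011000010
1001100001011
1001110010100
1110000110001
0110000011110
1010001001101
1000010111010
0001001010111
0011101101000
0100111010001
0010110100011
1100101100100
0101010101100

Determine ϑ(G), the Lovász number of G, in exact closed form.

N(850) = {702, 646, 731, 763, 612, 268}, |N(850)| = 6.
N(591) = {548, 646, 896, 971, 763, 612}, |N(591)| = 6.
Vertex 731 has 6 neighbors: 417, 548, 971, 612, 268, 850.
N(702) = {417, 646, 896, 612, 290, 850}, |N(702)| = 6.
G on 13 vertices is 6-regular; Paley(13): SR with (k,λ,μ)=(6,2,3).
spec(A) ≈ [6.0, 1.3028, -2.3028] (distinct, 4 d.p.).
λ_max=6, λ_min=-sqrt(13)/2 - 1/2; ϑ = −13·λ_min/(λ_max−λ_min) = sqrt(13).
≈ 3.605551 (to 6 d.p.).

sqrt(13)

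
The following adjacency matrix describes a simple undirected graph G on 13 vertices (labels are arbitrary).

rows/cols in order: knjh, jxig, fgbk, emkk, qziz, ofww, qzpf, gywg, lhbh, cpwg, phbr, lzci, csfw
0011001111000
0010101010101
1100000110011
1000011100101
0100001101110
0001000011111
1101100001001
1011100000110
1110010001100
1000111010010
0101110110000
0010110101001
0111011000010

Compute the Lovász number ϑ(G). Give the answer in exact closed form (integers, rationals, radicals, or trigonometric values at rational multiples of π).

N(knjh) = {fgbk, emkk, qzpf, gywg, lhbh, cpwg}, |N(knjh)| = 6.
N(fgbk) = {knjh, jxig, gywg, lhbh, lzci, csfw}, |N(fgbk)| = 6.
Vertex gywg has 6 neighbors: knjh, fgbk, emkk, qziz, phbr, lzci.
N(cpwg) = {knjh, qziz, ofww, qzpf, lhbh, lzci}, |N(cpwg)| = 6.
deg(v) = 6 for all v (|V|=13); strongly regular (13,6,2,3).
spec(A) ≈ [6.0, 1.303, -2.303] (distinct, 3 d.p.).
ϑ = −N·λ_min/(λ_max−λ_min) = −13·(-sqrt(13)/2 - 1/2)/(6−(-sqrt(13)/2 - 1/2)) = sqrt(13).
≈ 3.60555 (to 5 d.p.).

sqrt(13)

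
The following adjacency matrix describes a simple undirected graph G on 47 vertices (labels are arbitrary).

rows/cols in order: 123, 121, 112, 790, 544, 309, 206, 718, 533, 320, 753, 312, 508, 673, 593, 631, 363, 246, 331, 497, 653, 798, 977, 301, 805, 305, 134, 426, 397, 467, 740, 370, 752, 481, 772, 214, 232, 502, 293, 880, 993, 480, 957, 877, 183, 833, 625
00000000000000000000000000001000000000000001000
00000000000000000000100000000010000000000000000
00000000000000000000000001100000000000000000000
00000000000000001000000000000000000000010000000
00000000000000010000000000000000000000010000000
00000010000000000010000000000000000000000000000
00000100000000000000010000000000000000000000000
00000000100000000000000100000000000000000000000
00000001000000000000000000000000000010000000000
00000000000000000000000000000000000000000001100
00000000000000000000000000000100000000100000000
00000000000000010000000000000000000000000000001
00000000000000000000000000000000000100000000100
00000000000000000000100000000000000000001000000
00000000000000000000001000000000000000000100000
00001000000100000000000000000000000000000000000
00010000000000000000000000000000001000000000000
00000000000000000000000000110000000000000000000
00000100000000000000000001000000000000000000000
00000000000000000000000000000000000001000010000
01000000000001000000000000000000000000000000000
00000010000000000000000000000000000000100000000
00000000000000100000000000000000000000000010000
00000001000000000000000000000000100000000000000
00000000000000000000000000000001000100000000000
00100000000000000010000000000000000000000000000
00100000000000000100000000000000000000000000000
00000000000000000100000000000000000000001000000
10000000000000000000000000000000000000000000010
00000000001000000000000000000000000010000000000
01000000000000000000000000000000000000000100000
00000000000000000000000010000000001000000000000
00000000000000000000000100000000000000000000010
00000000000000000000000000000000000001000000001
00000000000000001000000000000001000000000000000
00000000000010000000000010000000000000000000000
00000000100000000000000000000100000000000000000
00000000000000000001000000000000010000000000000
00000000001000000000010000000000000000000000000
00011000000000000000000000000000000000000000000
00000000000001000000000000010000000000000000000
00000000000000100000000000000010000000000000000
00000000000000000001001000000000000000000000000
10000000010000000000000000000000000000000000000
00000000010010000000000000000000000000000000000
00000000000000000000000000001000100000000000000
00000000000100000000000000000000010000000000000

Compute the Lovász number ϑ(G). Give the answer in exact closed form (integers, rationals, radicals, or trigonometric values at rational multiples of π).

47*cos(pi/47)/(cos(pi/47) + 1)

Vertex 772 has 2 neighbors: 363, 370.
Vertex 593 has 2 neighbors: 977, 480.
N(183) = {320, 508}, |N(183)| = 2.
N(121) = {653, 740}, |N(121)| = 2.
2-regular, N=47; the odd cycle C_{47}.
spec(A) ≈ [2.0, 1.9822, 1.9289, 1.8413, 1.7208, 1.5696, 1.3904, 1.1864, 0.9612, 0.7188, 0.4636, 0.2002, -0.0668, -0.3327, -0.5926, -0.8419, -1.0762, -1.2913, -1.4833, -1.6489, -1.785, -1.8893, -1.9599, -1.9955] (distinct, 4 d.p.).
ϑ = −N·λ_min/(λ_max−λ_min) = −47·(-2*cos(pi/47))/(2−(-2*cos(pi/47))) = 47*cos(pi/47)/(cos(pi/47) + 1).
ϑ(G) ≈ 23.4737315.
Sandwich: α(G)=23 ≤ ϑ(G)=47*cos(pi/47)/(cos(pi/47) + 1) ≤ χ(Ḡ)=24 (both strict).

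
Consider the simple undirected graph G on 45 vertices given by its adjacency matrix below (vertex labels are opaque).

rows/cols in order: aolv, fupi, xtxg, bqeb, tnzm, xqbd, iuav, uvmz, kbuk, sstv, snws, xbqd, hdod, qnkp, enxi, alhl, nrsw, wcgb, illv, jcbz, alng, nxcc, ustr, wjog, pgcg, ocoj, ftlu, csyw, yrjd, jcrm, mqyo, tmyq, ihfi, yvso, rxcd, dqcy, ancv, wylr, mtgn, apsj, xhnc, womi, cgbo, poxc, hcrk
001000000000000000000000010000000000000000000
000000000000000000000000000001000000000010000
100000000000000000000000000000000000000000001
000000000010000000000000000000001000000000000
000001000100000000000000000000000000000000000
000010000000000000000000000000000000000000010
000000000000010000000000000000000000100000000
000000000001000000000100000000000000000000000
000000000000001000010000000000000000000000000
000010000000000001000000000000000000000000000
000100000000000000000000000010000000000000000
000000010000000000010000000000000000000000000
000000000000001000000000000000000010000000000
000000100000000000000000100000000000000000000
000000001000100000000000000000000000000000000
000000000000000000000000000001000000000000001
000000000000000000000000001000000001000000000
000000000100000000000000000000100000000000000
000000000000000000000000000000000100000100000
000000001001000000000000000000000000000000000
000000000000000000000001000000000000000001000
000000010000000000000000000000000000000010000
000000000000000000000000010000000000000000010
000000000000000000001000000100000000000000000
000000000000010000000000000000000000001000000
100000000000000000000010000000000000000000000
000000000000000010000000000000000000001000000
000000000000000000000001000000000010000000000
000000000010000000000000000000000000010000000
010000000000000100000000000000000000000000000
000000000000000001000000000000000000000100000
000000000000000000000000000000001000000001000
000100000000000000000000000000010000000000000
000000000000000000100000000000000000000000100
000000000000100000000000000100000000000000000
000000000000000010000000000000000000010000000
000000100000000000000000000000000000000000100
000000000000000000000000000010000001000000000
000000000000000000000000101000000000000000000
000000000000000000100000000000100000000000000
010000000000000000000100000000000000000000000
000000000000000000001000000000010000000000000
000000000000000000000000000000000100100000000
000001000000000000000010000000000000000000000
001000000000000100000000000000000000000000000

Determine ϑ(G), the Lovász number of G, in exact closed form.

Vertex apsj has 2 neighbors: illv, mqyo.
deg(dqcy) = 2; N(dqcy) = {nrsw, wylr}.
Vertex pgcg has 2 neighbors: qnkp, mtgn.
deg(bqeb) = 2; N(bqeb) = {snws, ihfi}.
deg(v) = 2 for all v (|V|=45); connected 2-regular on 45 ⇒ C_{45}.
The 23 distinct eigenvalues: [2.0, 1.980536, 1.922523, 1.827091, 1.696096, 1.532089, 1.338261, 1.118386, 0.876742, 0.618034, 0.347296, 0.069799, -0.209057, -0.483844, -0.749213, -1.0, -1.231323, -1.43868, -1.618034, -1.765895, -1.879385, -1.956295, -1.995128].
With N=45: ϑ(G) = 45·(-(-1)*2*cos(pi/45))/(2−(-2*cos(pi/45))) = 45*cos(pi/45)/(cos(pi/45) + 1).
≈ 22.4725621 (to 7 d.p.).
22 ≤ 45*cos(pi/45)/(cos(pi/45) + 1) ≤ 23: both strict.

45*cos(pi/45)/(cos(pi/45) + 1)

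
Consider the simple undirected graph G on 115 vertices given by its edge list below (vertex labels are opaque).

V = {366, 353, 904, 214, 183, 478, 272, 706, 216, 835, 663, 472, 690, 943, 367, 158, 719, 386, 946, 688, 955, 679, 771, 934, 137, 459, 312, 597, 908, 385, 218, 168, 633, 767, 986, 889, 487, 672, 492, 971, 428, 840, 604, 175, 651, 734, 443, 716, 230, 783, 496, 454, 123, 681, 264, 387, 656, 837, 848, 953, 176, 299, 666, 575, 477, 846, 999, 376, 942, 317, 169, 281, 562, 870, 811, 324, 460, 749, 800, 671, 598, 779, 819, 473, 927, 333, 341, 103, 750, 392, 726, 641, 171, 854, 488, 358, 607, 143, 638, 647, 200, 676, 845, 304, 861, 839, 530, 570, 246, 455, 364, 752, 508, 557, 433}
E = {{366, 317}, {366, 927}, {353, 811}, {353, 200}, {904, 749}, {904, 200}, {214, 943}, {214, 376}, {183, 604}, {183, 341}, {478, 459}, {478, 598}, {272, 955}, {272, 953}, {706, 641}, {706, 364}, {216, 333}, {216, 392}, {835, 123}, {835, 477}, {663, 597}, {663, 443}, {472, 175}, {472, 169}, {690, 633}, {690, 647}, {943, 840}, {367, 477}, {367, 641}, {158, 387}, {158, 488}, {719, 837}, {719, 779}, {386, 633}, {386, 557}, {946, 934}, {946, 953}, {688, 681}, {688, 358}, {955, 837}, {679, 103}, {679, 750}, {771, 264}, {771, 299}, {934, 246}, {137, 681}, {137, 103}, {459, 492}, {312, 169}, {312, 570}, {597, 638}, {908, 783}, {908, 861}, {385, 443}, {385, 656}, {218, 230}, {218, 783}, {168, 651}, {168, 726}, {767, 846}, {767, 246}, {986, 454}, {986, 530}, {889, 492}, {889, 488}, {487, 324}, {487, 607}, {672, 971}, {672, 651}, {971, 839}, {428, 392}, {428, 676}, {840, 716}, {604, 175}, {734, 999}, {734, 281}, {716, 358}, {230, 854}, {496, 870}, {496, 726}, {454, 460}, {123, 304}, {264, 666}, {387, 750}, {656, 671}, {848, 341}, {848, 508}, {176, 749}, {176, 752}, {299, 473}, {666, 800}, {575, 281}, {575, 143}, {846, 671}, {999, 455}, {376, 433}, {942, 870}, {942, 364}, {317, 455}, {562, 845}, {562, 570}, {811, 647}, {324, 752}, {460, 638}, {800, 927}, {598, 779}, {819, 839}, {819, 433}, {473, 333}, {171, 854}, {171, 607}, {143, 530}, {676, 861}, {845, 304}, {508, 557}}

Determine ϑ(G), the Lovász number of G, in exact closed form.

115*cos(pi/115)/(cos(pi/115) + 1)

deg(304) = 2; N(304) = {123, 845}.
N(845) = {562, 304}, |N(845)| = 2.
deg(168) = 2; N(168) = {651, 726}.
N(472) = {175, 169}, |N(472)| = 2.
G on 115 vertices is 2-regular; this is C_{115}, the 115-cycle.
A has 58 distinct eigenvalues ≈ [2.0, 1.997016, 1.988071, 1.973194, 1.952428, 1.925835, 1.893494, 1.855503, 1.811974, 1.763037, 1.708839, 1.649541, 1.58532, 1.516368, 1.44289, 1.365106, 1.283249, 1.197561, 1.1083, 1.01573, 0.92013, 0.821784, 0.720985, 0.618034, 0.513239, 0.406912, 0.299371, 0.190936, 0.081932, -0.027317, -0.136485, -0.245245, -0.353273, -0.460247, -0.565848, -0.669759, -0.771672, -0.871282, -0.968292, -1.062411, -1.153361, -1.240868, -1.324672, -1.404522, -1.480181, -1.551423, -1.618034, -1.679817, -1.736586, -1.788173, -1.834423, -1.875198, -1.910377, -1.939855, -1.963543, -1.981372, -1.993287, -1.999254].
−115·(-2*cos(pi/115)) / ((2)−(-2*cos(pi/115))) = 115*cos(pi/115)/(cos(pi/115) + 1) = ϑ(G).
≈ 57.4892708 (to 7 d.p.).
57 ≤ 115*cos(pi/115)/(cos(pi/115) + 1) ≤ 58: both strict.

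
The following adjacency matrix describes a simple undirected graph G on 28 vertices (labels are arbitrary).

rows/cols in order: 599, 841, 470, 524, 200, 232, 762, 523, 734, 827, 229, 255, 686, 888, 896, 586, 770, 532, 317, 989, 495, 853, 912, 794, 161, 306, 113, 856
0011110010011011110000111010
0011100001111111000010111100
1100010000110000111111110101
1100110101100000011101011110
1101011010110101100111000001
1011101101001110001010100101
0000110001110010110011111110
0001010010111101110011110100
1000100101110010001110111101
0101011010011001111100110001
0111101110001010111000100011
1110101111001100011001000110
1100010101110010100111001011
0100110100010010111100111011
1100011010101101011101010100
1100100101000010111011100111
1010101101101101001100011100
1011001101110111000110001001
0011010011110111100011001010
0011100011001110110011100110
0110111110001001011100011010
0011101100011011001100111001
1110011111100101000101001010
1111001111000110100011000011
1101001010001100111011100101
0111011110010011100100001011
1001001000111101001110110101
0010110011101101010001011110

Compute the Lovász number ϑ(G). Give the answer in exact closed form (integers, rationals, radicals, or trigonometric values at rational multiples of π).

N(599) = {470, 524, 200, 232, 734, 255, 686, 896, 586, 770, 532, 912, 794, 161, 113}, |N(599)| = 15.
Vertex 524 has 15 neighbors: 599, 841, 200, 232, 523, 827, 229, 532, 317, 989, 853, 794, 161, 306, 113.
Vertex 200 has 15 neighbors: 599, 841, 524, 232, 762, 734, 229, 255, 888, 586, 770, 989, 495, 853, 856.
deg(470) = 15; N(470) = {599, 841, 232, 229, 255, 770, 532, 317, 989, 495, 853, 912, 794, 306, 856}.
Every vertex has degree 15 (N=28); Kneser-type, 2-subsets of [8].
spec(A) ≈ [15.0, 1.0, -5.0] (distinct, 5 d.p.).
With N=28: ϑ(G) = 28·(-1*(-5))/(15−(-5)) = 7.
= 7.00000… (decimal).

7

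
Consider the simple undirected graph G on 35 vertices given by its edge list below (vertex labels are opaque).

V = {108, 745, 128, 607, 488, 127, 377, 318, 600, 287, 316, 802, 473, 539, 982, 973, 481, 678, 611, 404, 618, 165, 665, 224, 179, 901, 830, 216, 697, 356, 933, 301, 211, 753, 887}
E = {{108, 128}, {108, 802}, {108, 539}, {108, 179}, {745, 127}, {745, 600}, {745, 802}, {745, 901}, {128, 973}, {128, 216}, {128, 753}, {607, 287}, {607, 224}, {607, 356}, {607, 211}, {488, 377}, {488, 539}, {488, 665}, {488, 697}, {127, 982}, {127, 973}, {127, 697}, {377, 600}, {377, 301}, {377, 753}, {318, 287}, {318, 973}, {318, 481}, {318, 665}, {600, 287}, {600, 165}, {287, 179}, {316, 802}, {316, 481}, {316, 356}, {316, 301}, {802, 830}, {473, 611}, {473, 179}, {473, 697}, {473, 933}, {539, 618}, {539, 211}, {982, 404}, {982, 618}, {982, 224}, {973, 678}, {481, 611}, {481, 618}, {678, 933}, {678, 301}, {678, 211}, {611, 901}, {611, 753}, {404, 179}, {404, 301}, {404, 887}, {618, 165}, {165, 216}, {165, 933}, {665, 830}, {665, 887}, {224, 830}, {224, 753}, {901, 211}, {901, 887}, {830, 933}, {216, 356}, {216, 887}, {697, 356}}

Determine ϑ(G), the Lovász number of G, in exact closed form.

15

deg(488) = 4; N(488) = {377, 539, 665, 697}.
Vertex 901 has 4 neighbors: 745, 611, 211, 887.
N(618) = {539, 982, 481, 165}, |N(618)| = 4.
deg(377) = 4; N(377) = {488, 600, 301, 753}.
deg(v) = 4 for all v (|V|=35); Kneser K(7,3) on C(7,3)=35 vertices.
A has 4 distinct eigenvalues ≈ [4.0, 2.0, -1.0, -3.0].
Lovász (edge-transitive): ϑ = −35·(-3)/((4)−(-3)) = 15.
= 15.0000… (decimal).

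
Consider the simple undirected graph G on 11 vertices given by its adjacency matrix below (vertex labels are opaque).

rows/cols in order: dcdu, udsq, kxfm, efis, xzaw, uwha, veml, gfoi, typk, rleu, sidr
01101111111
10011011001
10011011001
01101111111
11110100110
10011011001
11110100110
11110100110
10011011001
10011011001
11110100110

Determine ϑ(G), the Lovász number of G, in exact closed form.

deg(uwha) = 6; N(uwha) = {dcdu, efis, xzaw, veml, gfoi, sidr}.
N(sidr) = {dcdu, udsq, kxfm, efis, uwha, typk, rleu}, |N(sidr)| = 7.
N(veml) = {dcdu, udsq, kxfm, efis, uwha, typk, rleu}, |N(veml)| = 7.
N(udsq) = {dcdu, efis, xzaw, veml, gfoi, sidr}, |N(udsq)| = 6.
K_{5,4,2} (perfect); ϑ(G) = α(G) = max{5,4,2} = 5.
= 5.0000000… (decimal).
5 ≤ 5 ≤ 5: collapsed.

5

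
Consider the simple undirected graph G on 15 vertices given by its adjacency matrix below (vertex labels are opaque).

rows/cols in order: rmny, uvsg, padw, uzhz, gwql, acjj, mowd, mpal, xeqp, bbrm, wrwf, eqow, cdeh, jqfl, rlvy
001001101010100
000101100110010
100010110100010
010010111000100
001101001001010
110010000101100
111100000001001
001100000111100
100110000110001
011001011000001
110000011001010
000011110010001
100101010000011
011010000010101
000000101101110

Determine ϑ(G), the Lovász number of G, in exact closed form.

N(mowd) = {rmny, uvsg, padw, uzhz, eqow, rlvy}, |N(mowd)| = 6.
Vertex padw has 6 neighbors: rmny, gwql, mowd, mpal, bbrm, jqfl.
deg(gwql) = 6; N(gwql) = {padw, uzhz, acjj, xeqp, eqow, jqfl}.
deg(wrwf) = 6; N(wrwf) = {rmny, uvsg, mpal, xeqp, eqow, jqfl}.
6-regular, N=15; Kneser-type, 2-subsets of [6].
Distinct eigenvalues (to 5 d.p.): [6.0, 1.0, -3.0].
Lovász (edge-transitive): ϑ = −15·(-3)/((6)−(-3)) = 5.
Numerically 5.0000.

5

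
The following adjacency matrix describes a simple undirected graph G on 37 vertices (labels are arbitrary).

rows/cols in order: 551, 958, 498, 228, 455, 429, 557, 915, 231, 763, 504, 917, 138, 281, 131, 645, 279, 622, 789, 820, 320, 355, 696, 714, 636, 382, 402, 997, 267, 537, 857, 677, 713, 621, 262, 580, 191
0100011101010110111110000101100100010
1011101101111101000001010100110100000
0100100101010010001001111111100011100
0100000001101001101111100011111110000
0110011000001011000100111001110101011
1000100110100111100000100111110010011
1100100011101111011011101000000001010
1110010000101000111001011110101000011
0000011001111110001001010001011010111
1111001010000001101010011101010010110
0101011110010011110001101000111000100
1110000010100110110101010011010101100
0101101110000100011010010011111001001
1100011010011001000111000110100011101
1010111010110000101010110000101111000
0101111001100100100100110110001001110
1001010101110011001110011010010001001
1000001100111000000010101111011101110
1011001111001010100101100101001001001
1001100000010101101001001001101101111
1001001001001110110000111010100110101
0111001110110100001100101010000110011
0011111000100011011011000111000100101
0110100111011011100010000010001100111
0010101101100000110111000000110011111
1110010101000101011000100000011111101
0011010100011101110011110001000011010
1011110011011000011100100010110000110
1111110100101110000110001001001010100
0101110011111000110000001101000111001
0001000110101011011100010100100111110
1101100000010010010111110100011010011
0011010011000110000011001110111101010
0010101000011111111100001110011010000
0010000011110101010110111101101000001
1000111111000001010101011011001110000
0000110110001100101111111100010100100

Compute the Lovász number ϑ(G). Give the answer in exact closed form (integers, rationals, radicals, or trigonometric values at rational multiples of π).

sqrt(37)

N(557) = {551, 958, 455, 231, 763, 504, 138, 281, 131, 645, 622, 789, 320, 355, 696, 636, 621, 580}, |N(557)| = 18.
Vertex 645 has 18 neighbors: 958, 228, 455, 429, 557, 763, 504, 281, 279, 820, 696, 714, 382, 402, 857, 621, 262, 580.
N(231) = {429, 557, 763, 504, 917, 138, 281, 131, 789, 355, 714, 997, 537, 857, 713, 262, 580, 191}, |N(231)| = 18.
deg(714) = 18; N(714) = {958, 498, 455, 915, 231, 763, 917, 138, 131, 645, 279, 320, 402, 857, 677, 262, 580, 191}.
deg(v) = 18 for all v (|V|=37); Paley(37): SR with (k,λ,μ)=(18,8,9).
The 3 distinct eigenvalues: [18.0, 2.541381, -3.541381].
λ_max=18, λ_min=-sqrt(37)/2 - 1/2; ϑ = −37·λ_min/(λ_max−λ_min) = sqrt(37).
= 6.082762530… (decimal).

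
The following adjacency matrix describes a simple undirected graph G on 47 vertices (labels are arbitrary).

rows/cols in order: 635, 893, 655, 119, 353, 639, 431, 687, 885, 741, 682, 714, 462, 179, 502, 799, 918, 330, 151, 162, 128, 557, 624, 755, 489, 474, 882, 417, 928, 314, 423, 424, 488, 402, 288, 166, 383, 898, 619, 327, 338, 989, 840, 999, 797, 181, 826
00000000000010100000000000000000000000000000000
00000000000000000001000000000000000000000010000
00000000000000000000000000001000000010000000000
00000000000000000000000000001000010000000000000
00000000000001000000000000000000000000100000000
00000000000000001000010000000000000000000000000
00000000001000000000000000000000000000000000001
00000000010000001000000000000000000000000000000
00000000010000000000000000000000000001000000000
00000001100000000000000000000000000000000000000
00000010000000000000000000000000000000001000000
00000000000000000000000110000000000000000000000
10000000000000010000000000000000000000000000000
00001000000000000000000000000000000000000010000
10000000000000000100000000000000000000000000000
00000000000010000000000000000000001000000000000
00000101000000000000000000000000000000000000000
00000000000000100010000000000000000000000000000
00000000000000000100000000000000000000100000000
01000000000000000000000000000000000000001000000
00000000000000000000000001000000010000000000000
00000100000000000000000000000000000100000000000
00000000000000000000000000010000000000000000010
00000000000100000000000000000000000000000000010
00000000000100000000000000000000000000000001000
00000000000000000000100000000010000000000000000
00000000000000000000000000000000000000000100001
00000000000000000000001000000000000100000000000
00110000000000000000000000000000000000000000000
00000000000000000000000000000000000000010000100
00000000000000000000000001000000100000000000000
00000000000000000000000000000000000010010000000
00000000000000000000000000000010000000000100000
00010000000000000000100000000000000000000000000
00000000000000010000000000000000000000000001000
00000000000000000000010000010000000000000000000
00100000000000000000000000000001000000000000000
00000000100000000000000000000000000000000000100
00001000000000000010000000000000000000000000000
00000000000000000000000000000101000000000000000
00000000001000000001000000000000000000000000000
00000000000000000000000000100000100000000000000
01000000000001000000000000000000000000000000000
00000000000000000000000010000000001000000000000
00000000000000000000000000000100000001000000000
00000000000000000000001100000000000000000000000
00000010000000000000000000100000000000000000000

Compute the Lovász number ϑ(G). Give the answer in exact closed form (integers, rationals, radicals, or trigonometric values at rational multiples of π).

47*cos(pi/47)/(cos(pi/47) + 1)

Vertex 383 has 2 neighbors: 655, 424.
Vertex 741 has 2 neighbors: 687, 885.
deg(338) = 2; N(338) = {682, 162}.
Vertex 327 has 2 neighbors: 314, 424.
Regular of degree 2 on 47 vertices: the odd cycle C_{47}.
A has 24 distinct eigenvalues ≈ [2.0, 1.9822, 1.9289, 1.8413, 1.7208, 1.5696, 1.3904, 1.1864, 0.9612, 0.7188, 0.4636, 0.2002, -0.0668, -0.3327, -0.5926, -0.8419, -1.0762, -1.2913, -1.4833, -1.6489, -1.785, -1.8893, -1.9599, -1.9955].
Lovász (edge-transitive): ϑ = −47·(-2*cos(pi/47))/((2)−(-2*cos(pi/47))) = 47*cos(pi/47)/(cos(pi/47) + 1).
≈ 23.4737 (to 4 d.p.).
Check 23 ≤ 47*cos(pi/47)/(cos(pi/47) + 1) ≤ 24: both strict.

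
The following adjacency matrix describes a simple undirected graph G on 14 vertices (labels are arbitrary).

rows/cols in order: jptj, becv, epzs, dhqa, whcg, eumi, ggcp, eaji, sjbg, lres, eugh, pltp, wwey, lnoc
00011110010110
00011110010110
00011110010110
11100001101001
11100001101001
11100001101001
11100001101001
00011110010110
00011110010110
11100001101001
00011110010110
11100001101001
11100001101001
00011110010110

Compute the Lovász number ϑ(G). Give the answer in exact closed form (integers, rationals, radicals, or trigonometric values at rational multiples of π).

Vertex lnoc has 7 neighbors: dhqa, whcg, eumi, ggcp, lres, pltp, wwey.
Vertex whcg has 7 neighbors: jptj, becv, epzs, eaji, sjbg, eugh, lnoc.
Vertex eaji has 7 neighbors: dhqa, whcg, eumi, ggcp, lres, pltp, wwey.
Vertex becv has 7 neighbors: dhqa, whcg, eumi, ggcp, lres, pltp, wwey.
K_{7,7} (perfect); ϑ(G) = α(G) = max{7,7} = 7.
≈ 7.0000 (to 4 d.p.).
Sandwich: α(G)=7 ≤ ϑ(G)=7 ≤ χ(Ḡ)=7 (collapsed).

7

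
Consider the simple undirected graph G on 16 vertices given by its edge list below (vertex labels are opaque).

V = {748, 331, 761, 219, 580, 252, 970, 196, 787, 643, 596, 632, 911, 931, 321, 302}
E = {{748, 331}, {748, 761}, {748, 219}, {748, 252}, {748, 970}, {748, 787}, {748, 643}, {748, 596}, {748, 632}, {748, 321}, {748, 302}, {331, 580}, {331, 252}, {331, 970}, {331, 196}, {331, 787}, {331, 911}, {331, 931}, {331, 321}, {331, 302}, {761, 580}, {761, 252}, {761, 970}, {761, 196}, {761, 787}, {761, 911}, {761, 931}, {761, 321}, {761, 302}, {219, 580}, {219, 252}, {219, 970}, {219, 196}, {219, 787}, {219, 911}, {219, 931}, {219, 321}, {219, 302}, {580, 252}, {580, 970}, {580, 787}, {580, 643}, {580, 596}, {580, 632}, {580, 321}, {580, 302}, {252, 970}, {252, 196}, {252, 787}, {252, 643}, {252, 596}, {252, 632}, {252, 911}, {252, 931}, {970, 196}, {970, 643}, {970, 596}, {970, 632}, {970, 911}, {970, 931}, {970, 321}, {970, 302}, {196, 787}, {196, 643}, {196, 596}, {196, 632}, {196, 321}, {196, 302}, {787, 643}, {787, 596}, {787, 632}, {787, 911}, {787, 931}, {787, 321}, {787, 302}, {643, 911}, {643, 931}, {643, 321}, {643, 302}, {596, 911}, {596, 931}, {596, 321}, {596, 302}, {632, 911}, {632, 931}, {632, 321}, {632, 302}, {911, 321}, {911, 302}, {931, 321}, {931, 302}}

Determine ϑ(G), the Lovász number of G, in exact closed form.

6

Vertex 931 has 11 neighbors: 331, 761, 219, 252, 970, 787, 643, 596, 632, 321, 302.
Vertex 911 has 11 neighbors: 331, 761, 219, 252, 970, 787, 643, 596, 632, 321, 302.
deg(302) = 13; N(302) = {748, 331, 761, 219, 580, 970, 196, 787, 643, 596, 632, 911, 931}.
N(748) = {331, 761, 219, 252, 970, 787, 643, 596, 632, 321, 302}, |N(748)| = 11.
Complete multipartite on [6, 5, 3, 2]: sandwich collapses at ϑ=6.
= 6.00000000… (decimal).
Lovász sandwich 6 ≤ 6 ≤ 6: collapsed.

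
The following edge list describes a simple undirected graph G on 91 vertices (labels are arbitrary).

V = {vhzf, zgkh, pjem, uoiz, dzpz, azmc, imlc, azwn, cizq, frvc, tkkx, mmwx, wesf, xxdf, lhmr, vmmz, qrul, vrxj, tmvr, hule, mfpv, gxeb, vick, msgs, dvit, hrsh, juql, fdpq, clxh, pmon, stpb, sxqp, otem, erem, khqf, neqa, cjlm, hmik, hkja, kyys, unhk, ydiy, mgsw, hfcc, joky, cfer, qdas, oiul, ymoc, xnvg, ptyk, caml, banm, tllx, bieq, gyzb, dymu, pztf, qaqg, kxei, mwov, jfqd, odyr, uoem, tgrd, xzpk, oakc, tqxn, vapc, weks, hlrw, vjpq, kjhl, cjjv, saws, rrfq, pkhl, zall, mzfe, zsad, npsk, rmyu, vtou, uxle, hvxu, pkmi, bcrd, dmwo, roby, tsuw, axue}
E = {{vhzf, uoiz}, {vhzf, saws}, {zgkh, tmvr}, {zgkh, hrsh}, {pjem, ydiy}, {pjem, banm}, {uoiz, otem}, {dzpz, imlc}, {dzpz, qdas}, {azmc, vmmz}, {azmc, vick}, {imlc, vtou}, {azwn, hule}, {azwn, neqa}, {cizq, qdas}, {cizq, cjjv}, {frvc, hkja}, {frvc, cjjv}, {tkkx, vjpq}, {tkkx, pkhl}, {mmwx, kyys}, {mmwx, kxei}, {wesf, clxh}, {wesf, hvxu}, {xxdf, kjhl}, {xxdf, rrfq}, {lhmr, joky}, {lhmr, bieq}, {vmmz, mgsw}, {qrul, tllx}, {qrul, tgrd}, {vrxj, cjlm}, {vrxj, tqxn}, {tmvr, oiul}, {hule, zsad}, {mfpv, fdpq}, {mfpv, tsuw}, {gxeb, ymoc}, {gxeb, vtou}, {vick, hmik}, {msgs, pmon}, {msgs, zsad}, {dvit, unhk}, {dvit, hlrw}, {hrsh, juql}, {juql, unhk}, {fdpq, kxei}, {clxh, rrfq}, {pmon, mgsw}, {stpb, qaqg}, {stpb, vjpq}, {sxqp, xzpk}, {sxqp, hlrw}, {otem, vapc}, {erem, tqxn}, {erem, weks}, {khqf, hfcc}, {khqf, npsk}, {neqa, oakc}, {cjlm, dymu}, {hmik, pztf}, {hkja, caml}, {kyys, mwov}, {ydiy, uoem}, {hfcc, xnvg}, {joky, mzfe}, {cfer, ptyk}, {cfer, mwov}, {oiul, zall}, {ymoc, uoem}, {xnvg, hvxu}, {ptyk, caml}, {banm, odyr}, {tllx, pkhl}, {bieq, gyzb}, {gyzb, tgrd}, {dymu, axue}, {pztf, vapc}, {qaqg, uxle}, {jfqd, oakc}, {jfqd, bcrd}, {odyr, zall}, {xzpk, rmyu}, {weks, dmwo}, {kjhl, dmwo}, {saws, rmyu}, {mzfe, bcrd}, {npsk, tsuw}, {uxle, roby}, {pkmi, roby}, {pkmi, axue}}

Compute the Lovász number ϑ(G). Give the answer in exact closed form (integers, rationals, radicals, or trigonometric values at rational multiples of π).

91*cos(pi/91)/(cos(pi/91) + 1)

Vertex tgrd has 2 neighbors: qrul, gyzb.
N(xnvg) = {hfcc, hvxu}, |N(xnvg)| = 2.
deg(weks) = 2; N(weks) = {erem, dmwo}.
Vertex kjhl has 2 neighbors: xxdf, dmwo.
2-regular, N=91; connected 2-regular on 91 ⇒ C_{91}.
A has 46 distinct eigenvalues ≈ [2.0, 1.9952, 1.981, 1.9572, 1.9242, 1.882, 1.8308, 1.7709, 1.7026, 1.6261, 1.5419, 1.4504, 1.3519, 1.247, 1.1361, 1.0199, 0.8987, 0.7733, 0.6442, 0.5121, 0.3775, 0.2411, 0.1035, -0.0345, -0.1724, -0.3095, -0.445, -0.5785, -0.7092, -0.8365, -0.9599, -1.0786, -1.1923, -1.3002, -1.402, -1.497, -1.585, -1.6653, -1.7378, -1.8019, -1.8575, -1.9042, -1.9419, -1.9703, -1.9893, -1.9988].
ϑ = −N·λ_min/(λ_max−λ_min) = −91·(-2*cos(pi/91))/(2−(-2*cos(pi/91))) = 91*cos(pi/91)/(cos(pi/91) + 1).
≈ 45.486440 (to 6 d.p.).
α=45, χ(Ḡ)=46; ϑ=91*cos(pi/91)/(cos(pi/91) + 1) lies between (both strict).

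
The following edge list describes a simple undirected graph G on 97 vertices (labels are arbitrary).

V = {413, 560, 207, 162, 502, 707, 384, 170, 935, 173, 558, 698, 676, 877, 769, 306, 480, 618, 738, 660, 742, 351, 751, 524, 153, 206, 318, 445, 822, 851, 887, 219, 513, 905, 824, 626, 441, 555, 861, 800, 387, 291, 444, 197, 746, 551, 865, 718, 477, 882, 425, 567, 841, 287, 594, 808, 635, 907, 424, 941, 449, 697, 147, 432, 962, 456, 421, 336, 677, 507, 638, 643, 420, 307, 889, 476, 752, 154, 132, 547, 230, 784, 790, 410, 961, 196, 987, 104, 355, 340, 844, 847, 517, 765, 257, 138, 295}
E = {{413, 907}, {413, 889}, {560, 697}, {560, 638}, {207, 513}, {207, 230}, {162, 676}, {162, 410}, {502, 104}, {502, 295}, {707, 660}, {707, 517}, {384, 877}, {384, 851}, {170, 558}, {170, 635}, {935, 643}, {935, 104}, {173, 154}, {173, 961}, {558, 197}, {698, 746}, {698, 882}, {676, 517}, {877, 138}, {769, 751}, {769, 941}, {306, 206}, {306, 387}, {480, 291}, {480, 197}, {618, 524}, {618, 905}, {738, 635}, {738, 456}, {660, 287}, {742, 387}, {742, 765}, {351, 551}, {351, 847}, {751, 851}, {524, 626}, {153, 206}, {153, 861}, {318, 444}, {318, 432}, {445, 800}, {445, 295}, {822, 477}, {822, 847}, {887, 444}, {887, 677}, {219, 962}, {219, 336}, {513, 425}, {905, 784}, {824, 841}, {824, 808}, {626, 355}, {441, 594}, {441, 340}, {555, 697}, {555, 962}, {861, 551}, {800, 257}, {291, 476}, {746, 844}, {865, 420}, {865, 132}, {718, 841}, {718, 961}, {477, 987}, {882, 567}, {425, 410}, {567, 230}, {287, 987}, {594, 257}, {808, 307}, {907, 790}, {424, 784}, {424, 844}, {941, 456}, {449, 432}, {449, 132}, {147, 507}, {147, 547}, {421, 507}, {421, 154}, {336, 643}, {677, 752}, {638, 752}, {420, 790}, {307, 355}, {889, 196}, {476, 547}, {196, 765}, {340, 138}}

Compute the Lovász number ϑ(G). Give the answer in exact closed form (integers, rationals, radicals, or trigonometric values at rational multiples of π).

97*cos(pi/97)/(cos(pi/97) + 1)

Vertex 480 has 2 neighbors: 291, 197.
deg(784) = 2; N(784) = {905, 424}.
Vertex 336 has 2 neighbors: 219, 643.
Vertex 824 has 2 neighbors: 841, 808.
Every vertex has degree 2 (N=97); the odd cycle C_{97}.
The 49 distinct eigenvalues: [2.0, 1.9958, 1.9832, 1.9624, 1.9332, 1.896, 1.8508, 1.7979, 1.7374, 1.6697, 1.5949, 1.5134, 1.4256, 1.3318, 1.2325, 1.1279, 1.0186, 0.9051, 0.7878, 0.6671, 0.5437, 0.4179, 0.2905, 0.1618, 0.0324, -0.0971, -0.2262, -0.3544, -0.481, -0.6057, -0.7278, -0.8469, -0.9624, -1.0738, -1.1808, -1.2828, -1.3794, -1.4703, -1.555, -1.6331, -1.7044, -1.7686, -1.8253, -1.8744, -1.9156, -1.9488, -1.9738, -1.9906, -1.999].
With N=97: ϑ(G) = 97·(-(-1)*2*cos(pi/97))/(2−(-2*cos(pi/97))) = 97*cos(pi/97)/(cos(pi/97) + 1).
ϑ(G) ≈ 48.487279.
Check 48 ≤ 97*cos(pi/97)/(cos(pi/97) + 1) ≤ 49: both strict.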